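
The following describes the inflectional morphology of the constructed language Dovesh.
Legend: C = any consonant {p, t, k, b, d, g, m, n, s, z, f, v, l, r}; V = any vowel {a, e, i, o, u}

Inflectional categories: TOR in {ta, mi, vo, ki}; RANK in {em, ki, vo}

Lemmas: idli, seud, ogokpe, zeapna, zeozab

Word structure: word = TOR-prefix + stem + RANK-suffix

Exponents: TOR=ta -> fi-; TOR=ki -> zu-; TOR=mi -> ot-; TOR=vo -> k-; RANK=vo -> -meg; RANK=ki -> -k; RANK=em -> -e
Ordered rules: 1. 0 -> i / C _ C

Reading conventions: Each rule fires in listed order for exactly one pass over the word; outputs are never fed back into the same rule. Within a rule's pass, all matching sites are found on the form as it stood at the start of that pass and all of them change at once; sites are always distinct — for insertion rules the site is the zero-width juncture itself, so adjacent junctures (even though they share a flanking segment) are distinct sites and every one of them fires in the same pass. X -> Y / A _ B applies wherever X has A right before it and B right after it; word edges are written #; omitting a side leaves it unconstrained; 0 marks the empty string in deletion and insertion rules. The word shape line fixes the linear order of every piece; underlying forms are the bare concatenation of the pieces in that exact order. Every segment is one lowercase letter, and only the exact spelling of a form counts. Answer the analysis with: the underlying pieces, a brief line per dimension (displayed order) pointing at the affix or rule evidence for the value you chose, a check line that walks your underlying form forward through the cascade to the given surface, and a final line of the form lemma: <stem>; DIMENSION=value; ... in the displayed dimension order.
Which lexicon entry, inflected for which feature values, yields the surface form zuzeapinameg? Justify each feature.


underlying: zu-zeapna-meg
TOR=ki - signalled by the affix zu-
RANK=vo - signalled by the affix -meg
check: zuzeapnameg -> zuzeapinameg
lemma: zeapna; TOR=ki; RANK=vo


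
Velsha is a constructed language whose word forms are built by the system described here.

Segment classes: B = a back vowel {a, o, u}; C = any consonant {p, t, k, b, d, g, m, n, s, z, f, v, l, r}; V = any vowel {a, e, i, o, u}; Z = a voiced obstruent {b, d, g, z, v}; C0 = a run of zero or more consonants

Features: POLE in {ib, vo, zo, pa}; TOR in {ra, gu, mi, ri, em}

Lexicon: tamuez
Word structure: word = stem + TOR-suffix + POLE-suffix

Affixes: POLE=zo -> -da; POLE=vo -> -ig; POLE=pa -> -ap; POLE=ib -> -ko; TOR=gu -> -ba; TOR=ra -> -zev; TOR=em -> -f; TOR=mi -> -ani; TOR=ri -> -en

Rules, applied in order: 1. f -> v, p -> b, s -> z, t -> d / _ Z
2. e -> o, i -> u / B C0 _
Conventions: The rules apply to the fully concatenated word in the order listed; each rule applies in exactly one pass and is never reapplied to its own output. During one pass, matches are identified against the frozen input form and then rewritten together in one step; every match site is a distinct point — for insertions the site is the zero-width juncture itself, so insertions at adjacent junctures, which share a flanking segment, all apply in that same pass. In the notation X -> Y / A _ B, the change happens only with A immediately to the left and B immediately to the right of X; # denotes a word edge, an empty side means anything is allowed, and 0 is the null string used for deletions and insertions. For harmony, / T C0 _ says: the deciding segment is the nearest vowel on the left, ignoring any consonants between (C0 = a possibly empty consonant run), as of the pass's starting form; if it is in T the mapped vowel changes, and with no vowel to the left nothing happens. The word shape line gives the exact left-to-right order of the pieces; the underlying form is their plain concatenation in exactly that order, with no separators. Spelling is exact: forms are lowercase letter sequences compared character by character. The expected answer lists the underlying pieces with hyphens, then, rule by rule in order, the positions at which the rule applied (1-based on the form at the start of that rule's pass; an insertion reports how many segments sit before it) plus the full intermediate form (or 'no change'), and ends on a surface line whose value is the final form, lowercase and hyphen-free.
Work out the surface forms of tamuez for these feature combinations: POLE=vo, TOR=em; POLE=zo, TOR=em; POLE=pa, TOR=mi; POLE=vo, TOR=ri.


cell POLE=vo, TOR=em:
underlying: tamuez-f-ig
1. f -> v, p -> b, s -> z, t -> d / _ Z: no change
2. e -> o, i -> u / B C0 _: fires at position(s) 5: tamuozfig
surface: tamuozfig

cell POLE=zo, TOR=em:
underlying: tamuez-f-da
1. f -> v, p -> b, s -> z, t -> d / _ Z: fires at position(s) 7: tamuezvda
2. e -> o, i -> u / B C0 _: fires at position(s) 5: tamuozvda
surface: tamuozvda

cell POLE=pa, TOR=mi:
underlying: tamuez-ani-ap
1. f -> v, p -> b, s -> z, t -> d / _ Z: no change
2. e -> o, i -> u / B C0 _: fires at position(s) 5, 9: tamuozanuap
surface: tamuozanuap

cell POLE=vo, TOR=ri:
underlying: tamuez-en-ig
1. f -> v, p -> b, s -> z, t -> d / _ Z: no change
2. e -> o, i -> u / B C0 _: fires at position(s) 5: tamuozenig
surface: tamuozenig


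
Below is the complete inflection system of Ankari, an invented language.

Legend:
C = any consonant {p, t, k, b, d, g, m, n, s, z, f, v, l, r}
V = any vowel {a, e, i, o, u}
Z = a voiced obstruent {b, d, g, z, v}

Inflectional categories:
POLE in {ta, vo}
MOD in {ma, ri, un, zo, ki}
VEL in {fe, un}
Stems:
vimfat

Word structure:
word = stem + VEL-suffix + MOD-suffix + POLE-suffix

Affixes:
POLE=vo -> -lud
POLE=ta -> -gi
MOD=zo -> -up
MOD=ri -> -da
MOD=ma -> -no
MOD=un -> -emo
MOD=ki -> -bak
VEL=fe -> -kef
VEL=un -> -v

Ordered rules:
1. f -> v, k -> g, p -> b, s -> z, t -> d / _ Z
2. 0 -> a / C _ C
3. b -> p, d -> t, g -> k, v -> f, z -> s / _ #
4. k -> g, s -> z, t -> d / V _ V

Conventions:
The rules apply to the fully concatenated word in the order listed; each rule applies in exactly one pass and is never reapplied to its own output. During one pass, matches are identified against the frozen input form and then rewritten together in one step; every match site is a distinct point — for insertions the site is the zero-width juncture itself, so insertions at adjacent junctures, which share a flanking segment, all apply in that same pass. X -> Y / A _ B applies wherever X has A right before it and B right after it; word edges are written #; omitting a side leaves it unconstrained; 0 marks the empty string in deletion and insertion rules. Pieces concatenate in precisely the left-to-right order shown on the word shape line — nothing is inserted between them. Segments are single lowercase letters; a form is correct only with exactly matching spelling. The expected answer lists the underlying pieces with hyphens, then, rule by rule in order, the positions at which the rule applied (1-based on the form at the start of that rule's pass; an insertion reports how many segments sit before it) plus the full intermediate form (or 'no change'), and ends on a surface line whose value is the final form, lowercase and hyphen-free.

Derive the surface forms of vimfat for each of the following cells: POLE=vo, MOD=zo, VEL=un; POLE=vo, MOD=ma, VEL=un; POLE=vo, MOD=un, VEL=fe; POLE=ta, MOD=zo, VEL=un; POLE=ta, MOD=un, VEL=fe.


cell POLE=vo, MOD=zo, VEL=un:
underlying: vimfat-v-up-lud
1. f -> v, k -> g, p -> b, s -> z, t -> d / _ Z: fires at position(s) 6: vimfadvuplud
2. 0 -> a / C _ C: inserts after position(s) 3, 6, 9: vimafadavupalud
3. b -> p, d -> t, g -> k, v -> f, z -> s / _ #: fires at position(s) 15: vimafadavupalut
4. k -> g, s -> z, t -> d / V _ V: no change
surface: vimafadavupalut

cell POLE=vo, MOD=ma, VEL=un:
underlying: vimfat-v-no-lud
1. f -> v, k -> g, p -> b, s -> z, t -> d / _ Z: fires at position(s) 6: vimfadvnolud
2. 0 -> a / C _ C: inserts after position(s) 3, 6, 7: vimafadavanolud
3. b -> p, d -> t, g -> k, v -> f, z -> s / _ #: fires at position(s) 15: vimafadavanolut
4. k -> g, s -> z, t -> d / V _ V: no change
surface: vimafadavanolut

cell POLE=vo, MOD=un, VEL=fe:
underlying: vimfat-kef-emo-lud
1. f -> v, k -> g, p -> b, s -> z, t -> d / _ Z: no change
2. 0 -> a / C _ C: inserts after position(s) 3, 6: vimafatakefemolud
3. b -> p, d -> t, g -> k, v -> f, z -> s / _ #: fires at position(s) 17: vimafatakefemolut
4. k -> g, s -> z, t -> d / V _ V: fires at position(s) 7, 9: vimafadagefemolut
surface: vimafadagefemolut

cell POLE=ta, MOD=zo, VEL=un:
underlying: vimfat-v-up-gi
1. f -> v, k -> g, p -> b, s -> z, t -> d / _ Z: fires at position(s) 6, 9: vimfadvubgi
2. 0 -> a / C _ C: inserts after position(s) 3, 6, 9: vimafadavubagi
3. b -> p, d -> t, g -> k, v -> f, z -> s / _ #: no change
4. k -> g, s -> z, t -> d / V _ V: no change
surface: vimafadavubagi

cell POLE=ta, MOD=un, VEL=fe:
underlying: vimfat-kef-emo-gi
1. f -> v, k -> g, p -> b, s -> z, t -> d / _ Z: no change
2. 0 -> a / C _ C: inserts after position(s) 3, 6: vimafatakefemogi
3. b -> p, d -> t, g -> k, v -> f, z -> s / _ #: no change
4. k -> g, s -> z, t -> d / V _ V: fires at position(s) 7, 9: vimafadagefemogi
surface: vimafadagefemogi


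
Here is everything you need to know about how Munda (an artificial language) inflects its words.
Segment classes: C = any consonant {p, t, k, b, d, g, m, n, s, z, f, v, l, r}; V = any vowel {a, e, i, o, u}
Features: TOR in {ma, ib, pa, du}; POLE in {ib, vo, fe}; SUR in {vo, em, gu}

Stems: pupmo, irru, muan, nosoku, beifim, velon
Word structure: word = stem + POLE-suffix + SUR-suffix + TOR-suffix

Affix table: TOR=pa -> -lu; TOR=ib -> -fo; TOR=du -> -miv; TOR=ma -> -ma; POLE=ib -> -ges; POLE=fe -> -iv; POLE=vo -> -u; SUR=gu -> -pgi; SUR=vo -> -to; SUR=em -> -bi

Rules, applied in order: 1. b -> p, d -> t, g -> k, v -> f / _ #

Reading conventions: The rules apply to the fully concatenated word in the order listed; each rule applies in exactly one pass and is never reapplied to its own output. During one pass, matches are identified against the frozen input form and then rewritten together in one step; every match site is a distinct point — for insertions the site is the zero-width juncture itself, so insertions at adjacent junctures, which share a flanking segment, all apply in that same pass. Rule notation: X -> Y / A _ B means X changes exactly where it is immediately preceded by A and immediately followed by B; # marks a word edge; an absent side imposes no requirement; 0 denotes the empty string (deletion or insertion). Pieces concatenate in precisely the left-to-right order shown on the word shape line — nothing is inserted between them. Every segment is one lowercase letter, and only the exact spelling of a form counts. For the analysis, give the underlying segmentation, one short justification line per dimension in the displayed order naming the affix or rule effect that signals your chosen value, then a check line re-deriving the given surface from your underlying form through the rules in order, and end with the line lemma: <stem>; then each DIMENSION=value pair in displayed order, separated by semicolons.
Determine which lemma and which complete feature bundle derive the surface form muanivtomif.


underlying: muan-iv-to-miv
TOR=du - signalled by the affix -miv
POLE=fe - signalled by the affix -iv
SUR=vo - signalled by the affix -to
check: muanivtomiv -> muanivtomif
lemma: muan; TOR=du; POLE=fe; SUR=vo


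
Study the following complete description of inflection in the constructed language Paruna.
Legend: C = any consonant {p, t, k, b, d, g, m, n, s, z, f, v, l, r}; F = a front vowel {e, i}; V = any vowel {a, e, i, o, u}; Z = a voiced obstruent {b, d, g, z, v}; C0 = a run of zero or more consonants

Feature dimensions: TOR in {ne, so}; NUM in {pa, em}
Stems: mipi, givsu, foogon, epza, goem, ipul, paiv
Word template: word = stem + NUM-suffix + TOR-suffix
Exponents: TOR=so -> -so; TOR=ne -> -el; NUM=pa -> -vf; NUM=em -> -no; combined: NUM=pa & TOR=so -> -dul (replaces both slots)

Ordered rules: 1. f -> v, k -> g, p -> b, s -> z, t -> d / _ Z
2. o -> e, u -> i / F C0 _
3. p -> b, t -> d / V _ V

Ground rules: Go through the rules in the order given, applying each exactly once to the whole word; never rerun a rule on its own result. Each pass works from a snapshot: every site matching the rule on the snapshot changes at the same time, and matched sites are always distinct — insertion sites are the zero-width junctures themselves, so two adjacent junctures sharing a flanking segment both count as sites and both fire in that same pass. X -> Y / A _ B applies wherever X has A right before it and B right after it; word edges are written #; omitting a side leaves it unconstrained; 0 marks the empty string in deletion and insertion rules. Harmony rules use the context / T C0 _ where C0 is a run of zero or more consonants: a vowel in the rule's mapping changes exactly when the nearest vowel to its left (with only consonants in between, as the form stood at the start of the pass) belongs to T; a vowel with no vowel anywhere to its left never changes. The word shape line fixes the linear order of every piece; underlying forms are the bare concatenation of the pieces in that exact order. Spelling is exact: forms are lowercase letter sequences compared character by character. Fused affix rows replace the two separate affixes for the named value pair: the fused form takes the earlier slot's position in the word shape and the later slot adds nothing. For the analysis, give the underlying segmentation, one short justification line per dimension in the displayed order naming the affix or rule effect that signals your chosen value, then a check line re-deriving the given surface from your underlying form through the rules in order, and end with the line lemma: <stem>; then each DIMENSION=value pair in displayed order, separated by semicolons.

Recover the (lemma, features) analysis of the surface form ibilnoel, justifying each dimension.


underlying: ipul-no-el
TOR=ne - signalled by the affix -el
NUM=em - signalled by the affix -no
check: ipulnoel -> ipulnoel -> ipilnoel -> ibilnoel
lemma: ipul; TOR=ne; NUM=em


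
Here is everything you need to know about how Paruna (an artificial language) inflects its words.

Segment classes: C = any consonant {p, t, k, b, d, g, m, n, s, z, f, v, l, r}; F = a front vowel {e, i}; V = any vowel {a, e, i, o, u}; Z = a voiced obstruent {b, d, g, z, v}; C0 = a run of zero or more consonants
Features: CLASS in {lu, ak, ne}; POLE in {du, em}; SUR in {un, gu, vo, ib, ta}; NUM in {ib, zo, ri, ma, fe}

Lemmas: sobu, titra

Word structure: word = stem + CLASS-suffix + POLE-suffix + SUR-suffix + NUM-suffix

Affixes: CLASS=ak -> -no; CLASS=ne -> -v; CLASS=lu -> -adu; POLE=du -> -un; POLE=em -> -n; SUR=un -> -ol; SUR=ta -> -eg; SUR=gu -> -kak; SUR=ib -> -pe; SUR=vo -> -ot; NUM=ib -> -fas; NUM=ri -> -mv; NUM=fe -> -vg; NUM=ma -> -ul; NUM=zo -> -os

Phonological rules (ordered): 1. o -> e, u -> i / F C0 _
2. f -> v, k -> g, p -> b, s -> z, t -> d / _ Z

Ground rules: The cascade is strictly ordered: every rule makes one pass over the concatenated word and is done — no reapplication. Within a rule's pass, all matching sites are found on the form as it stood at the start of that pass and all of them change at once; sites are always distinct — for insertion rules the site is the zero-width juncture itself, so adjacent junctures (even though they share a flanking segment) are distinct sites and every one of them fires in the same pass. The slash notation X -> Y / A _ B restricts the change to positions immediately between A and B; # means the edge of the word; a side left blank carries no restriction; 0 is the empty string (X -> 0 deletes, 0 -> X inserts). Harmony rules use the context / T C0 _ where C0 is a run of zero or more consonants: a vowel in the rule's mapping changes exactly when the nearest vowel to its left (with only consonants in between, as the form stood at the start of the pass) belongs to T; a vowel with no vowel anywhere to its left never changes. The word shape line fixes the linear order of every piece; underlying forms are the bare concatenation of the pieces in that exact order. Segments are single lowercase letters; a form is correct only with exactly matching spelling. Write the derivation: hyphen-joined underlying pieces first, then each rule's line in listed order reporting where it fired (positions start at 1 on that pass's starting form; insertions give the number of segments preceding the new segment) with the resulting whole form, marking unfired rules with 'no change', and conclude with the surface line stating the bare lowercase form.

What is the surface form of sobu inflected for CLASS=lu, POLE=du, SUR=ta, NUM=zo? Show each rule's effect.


underlying: sobu-adu-un-eg-os
1. o -> e, u -> i / F C0 _: fires at position(s) 12: sobuaduuneges
2. f -> v, k -> g, p -> b, s -> z, t -> d / _ Z: no change
surface: sobuaduuneges


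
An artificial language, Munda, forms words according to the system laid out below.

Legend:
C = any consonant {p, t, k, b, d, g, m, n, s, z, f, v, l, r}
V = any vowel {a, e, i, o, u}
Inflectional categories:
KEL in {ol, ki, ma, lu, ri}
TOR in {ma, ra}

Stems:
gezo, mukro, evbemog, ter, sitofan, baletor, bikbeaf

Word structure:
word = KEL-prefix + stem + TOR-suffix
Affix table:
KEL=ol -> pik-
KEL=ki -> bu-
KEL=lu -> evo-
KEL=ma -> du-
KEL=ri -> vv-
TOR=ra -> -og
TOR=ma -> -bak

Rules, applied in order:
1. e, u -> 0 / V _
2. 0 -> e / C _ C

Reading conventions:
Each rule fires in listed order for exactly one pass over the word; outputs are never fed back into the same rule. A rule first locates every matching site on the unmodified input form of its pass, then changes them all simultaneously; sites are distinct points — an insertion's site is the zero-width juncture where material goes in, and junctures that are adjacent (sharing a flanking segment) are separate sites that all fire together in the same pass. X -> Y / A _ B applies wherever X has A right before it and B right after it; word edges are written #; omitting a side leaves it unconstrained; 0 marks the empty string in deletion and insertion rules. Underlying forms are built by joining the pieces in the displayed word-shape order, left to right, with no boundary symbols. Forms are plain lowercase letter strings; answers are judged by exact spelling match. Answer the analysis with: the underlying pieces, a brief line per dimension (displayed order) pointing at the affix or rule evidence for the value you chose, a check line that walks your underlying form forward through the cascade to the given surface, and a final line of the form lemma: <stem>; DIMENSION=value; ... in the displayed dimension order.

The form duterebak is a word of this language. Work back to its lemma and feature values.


underlying: du-ter-bak
KEL=ma - signalled by the affix du-
TOR=ma - signalled by the affix -bak
check: duterbak -> duterbak -> duterebak
lemma: ter; KEL=ma; TOR=ma


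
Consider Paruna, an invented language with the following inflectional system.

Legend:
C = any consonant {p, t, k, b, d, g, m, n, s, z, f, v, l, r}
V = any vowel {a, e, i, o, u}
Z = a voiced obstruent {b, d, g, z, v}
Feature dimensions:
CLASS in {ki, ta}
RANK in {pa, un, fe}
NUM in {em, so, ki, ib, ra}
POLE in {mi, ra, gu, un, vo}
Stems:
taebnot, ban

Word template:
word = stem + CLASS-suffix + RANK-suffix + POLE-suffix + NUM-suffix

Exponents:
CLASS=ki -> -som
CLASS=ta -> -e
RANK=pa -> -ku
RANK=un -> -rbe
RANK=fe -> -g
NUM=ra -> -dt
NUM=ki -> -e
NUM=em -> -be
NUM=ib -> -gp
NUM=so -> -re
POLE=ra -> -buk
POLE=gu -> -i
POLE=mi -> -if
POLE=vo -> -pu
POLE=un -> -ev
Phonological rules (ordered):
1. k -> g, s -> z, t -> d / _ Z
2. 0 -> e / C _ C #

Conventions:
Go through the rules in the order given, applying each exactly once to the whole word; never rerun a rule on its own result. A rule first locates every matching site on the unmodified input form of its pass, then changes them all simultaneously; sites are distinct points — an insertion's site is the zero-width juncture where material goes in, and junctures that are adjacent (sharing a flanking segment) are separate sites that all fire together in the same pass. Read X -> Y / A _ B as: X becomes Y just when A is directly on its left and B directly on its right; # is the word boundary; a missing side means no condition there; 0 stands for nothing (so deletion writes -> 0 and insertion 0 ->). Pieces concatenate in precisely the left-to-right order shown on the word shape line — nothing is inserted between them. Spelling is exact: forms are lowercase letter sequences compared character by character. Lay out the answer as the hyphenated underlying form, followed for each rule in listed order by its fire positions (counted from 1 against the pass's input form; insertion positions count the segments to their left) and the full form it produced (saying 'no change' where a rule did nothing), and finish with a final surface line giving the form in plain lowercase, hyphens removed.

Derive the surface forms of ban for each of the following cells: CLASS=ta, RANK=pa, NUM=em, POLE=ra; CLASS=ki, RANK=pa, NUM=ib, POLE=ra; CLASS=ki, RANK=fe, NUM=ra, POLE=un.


cell CLASS=ta, RANK=pa, NUM=em, POLE=ra:
underlying: ban-e-ku-buk-be
1. k -> g, s -> z, t -> d / _ Z: fires at position(s) 9: banekubugbe
2. 0 -> e / C _ C #: no change
surface: banekubugbe

cell CLASS=ki, RANK=pa, NUM=ib, POLE=ra:
underlying: ban-som-ku-buk-gp
1. k -> g, s -> z, t -> d / _ Z: fires at position(s) 11: bansomkubuggp
2. 0 -> e / C _ C #: inserts after position(s) 12: bansomkubuggep
surface: bansomkubuggep

cell CLASS=ki, RANK=fe, NUM=ra, POLE=un:
underlying: ban-som-g-ev-dt
1. k -> g, s -> z, t -> d / _ Z: no change
2. 0 -> e / C _ C #: inserts after position(s) 10: bansomgevdet
surface: bansomgevdet


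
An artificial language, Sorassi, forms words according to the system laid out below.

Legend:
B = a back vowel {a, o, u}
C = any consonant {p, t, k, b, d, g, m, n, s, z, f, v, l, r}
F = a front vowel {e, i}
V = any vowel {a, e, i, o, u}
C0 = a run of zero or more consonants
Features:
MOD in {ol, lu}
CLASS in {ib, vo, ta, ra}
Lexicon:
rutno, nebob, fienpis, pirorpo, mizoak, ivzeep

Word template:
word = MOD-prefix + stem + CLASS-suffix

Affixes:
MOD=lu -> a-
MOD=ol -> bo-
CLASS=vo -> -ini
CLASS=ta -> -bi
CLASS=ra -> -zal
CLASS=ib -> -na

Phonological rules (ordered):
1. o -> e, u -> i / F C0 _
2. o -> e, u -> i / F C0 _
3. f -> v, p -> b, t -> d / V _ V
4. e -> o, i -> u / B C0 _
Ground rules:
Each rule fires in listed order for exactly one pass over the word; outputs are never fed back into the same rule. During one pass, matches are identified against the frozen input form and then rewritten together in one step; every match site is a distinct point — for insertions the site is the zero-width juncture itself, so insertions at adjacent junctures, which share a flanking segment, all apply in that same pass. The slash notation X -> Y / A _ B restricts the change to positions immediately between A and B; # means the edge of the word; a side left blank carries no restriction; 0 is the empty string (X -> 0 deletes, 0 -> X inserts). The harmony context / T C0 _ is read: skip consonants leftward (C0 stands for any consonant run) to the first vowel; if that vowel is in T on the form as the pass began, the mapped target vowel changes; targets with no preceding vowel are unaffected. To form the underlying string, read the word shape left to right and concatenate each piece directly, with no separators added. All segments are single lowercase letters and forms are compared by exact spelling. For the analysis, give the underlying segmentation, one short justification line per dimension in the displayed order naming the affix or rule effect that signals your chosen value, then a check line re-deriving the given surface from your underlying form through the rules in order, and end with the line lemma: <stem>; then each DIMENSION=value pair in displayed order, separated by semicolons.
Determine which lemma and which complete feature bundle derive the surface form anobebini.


underlying: a-nebob-ini
MOD=lu - signalled by the affix a-
CLASS=vo - signalled by the affix -ini
check: anebobini -> anebebini -> anebebini -> anebebini -> anobebini
lemma: nebob; MOD=lu; CLASS=vo


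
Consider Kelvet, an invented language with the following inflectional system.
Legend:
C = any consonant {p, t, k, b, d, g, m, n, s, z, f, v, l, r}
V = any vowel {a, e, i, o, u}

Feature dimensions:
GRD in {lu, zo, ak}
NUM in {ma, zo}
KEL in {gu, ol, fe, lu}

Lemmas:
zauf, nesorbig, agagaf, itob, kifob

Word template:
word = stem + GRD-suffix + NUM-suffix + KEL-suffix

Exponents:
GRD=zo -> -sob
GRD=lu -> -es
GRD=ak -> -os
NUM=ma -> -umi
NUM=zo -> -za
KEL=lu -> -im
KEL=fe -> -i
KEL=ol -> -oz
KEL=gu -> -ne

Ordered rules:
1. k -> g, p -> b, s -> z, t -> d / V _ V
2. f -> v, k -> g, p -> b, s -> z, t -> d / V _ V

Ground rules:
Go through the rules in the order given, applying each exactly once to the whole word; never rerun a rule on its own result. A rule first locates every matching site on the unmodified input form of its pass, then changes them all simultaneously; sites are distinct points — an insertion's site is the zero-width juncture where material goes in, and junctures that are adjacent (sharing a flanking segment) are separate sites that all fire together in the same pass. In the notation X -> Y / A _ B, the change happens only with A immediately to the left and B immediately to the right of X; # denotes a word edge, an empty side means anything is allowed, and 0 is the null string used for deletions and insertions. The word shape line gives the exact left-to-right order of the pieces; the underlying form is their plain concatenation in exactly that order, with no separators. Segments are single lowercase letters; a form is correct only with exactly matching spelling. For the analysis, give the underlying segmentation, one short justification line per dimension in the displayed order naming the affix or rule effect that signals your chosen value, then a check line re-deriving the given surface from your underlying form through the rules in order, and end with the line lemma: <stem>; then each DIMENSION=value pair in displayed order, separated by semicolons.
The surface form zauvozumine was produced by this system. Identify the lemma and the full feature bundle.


underlying: zauf-os-umi-ne
GRD=ak - signalled by the affix -os
NUM=ma - signalled by the affix -umi
KEL=gu - signalled by the affix -ne
check: zaufosumine -> zaufozumine -> zauvozumine
lemma: zauf; GRD=ak; NUM=ma; KEL=gu


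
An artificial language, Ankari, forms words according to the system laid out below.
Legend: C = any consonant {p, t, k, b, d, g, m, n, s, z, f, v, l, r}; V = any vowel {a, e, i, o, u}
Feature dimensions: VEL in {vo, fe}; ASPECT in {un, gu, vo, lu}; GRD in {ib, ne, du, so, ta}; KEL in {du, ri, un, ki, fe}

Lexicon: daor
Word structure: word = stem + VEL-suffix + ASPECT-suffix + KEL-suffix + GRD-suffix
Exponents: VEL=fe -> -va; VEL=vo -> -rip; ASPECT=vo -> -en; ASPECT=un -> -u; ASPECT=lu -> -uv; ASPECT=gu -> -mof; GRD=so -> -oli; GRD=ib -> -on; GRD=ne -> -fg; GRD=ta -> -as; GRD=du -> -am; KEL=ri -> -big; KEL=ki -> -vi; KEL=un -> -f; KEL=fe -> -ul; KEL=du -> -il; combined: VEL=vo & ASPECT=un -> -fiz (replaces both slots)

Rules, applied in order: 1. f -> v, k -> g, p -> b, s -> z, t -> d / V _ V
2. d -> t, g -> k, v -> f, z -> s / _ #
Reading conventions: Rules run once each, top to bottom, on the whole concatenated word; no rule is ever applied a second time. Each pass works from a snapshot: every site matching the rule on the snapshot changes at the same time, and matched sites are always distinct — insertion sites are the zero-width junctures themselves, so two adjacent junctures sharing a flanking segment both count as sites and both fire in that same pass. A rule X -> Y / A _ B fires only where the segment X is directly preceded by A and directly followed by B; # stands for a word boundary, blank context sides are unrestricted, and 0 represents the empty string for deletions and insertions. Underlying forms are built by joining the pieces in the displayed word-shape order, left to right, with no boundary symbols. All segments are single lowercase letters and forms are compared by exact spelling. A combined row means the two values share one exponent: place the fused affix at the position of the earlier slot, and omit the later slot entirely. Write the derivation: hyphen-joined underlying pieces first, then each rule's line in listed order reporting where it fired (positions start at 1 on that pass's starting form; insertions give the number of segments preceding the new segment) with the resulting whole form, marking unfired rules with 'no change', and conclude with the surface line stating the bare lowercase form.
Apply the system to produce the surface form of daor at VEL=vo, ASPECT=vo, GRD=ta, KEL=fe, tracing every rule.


underlying: daor-rip-en-ul-as
1. f -> v, k -> g, p -> b, s -> z, t -> d / V _ V: fires at position(s) 7: daorribenulas
2. d -> t, g -> k, v -> f, z -> s / _ #: no change
surface: daorribenulas


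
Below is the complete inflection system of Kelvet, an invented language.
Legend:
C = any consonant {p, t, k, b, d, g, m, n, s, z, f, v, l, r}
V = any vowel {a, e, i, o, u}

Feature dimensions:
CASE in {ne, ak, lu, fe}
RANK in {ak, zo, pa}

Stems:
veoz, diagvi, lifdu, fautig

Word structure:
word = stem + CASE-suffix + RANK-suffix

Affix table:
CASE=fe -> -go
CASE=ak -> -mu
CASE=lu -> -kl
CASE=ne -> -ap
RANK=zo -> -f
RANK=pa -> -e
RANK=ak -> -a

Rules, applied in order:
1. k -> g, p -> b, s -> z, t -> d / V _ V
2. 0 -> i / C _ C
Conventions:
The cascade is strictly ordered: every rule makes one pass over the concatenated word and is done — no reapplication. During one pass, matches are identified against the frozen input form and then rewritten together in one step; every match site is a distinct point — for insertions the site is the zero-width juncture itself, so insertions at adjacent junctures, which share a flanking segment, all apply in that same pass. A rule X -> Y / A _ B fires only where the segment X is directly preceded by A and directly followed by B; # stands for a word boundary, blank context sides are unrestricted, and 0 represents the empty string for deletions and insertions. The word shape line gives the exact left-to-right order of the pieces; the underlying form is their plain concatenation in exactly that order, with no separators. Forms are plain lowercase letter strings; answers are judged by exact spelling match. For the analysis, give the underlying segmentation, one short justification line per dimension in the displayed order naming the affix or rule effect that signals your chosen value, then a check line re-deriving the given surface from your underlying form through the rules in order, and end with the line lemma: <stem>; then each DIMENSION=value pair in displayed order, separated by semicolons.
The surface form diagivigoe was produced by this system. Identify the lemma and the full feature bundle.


underlying: diagvi-go-e
CASE=fe - signalled by the affix -go
RANK=pa - signalled by the affix -e
check: diagvigoe -> diagvigoe -> diagivigoe
lemma: diagvi; CASE=fe; RANK=pa


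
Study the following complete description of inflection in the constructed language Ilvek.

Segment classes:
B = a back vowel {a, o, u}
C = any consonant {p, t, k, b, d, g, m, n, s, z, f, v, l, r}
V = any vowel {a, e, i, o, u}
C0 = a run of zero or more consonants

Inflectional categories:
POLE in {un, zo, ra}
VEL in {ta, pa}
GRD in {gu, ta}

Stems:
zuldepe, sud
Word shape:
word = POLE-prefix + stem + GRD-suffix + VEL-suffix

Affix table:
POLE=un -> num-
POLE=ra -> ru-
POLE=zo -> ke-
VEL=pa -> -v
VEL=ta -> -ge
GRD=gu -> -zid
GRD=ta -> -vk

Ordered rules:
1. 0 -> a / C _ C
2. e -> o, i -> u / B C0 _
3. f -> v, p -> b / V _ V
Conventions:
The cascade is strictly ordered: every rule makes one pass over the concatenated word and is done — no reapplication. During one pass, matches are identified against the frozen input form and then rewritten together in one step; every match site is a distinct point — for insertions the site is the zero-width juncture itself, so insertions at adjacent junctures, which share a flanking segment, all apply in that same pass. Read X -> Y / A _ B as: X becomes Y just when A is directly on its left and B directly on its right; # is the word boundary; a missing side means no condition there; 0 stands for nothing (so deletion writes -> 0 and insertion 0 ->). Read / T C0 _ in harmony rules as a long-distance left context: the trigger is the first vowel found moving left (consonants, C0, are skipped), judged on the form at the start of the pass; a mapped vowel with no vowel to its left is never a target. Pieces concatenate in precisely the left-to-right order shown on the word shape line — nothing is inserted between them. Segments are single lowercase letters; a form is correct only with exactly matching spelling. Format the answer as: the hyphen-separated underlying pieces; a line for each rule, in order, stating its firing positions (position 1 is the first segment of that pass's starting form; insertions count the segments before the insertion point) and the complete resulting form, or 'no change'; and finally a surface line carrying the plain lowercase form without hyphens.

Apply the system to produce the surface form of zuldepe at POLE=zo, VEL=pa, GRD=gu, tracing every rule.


underlying: ke-zuldepe-zid-v
1. 0 -> a / C _ C: inserts after position(s) 5, 12: kezuladepezidav
2. e -> o, i -> u / B C0 _: fires at position(s) 8: kezuladopezidav
3. f -> v, p -> b / V _ V: fires at position(s) 9: kezuladobezidav
surface: kezuladobezidav


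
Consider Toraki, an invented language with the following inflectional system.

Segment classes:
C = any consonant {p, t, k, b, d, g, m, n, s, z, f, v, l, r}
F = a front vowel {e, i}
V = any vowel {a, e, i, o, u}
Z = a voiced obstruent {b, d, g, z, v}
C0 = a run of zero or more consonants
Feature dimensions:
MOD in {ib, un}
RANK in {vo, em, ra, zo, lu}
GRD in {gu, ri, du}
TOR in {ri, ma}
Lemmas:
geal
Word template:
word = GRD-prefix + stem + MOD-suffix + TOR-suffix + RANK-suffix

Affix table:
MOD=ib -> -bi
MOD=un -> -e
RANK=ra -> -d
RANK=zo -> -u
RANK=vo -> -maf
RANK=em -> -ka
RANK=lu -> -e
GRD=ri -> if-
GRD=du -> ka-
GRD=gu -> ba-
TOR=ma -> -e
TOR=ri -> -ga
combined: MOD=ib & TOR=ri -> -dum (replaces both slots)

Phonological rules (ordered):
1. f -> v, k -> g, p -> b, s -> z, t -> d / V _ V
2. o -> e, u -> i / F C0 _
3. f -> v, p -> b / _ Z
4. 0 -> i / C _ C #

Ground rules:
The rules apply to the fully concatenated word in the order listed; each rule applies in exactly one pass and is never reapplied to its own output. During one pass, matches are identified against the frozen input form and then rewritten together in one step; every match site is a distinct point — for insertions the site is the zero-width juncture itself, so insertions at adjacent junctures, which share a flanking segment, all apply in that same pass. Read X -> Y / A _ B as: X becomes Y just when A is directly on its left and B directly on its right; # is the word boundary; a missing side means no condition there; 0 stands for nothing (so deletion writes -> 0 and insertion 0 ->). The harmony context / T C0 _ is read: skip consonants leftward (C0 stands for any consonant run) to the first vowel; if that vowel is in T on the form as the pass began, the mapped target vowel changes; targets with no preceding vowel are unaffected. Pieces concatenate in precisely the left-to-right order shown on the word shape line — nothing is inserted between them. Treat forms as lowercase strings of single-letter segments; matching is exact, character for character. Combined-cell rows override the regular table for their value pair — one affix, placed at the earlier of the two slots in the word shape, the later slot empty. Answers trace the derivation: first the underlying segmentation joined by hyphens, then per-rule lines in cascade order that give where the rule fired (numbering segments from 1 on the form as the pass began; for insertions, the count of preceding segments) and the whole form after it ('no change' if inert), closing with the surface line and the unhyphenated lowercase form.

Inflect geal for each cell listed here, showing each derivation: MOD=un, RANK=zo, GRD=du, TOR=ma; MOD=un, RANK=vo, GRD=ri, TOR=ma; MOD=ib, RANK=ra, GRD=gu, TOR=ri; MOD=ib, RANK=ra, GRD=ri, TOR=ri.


cell MOD=un, RANK=zo, GRD=du, TOR=ma:
underlying: ka-geal-e-e-u
1. f -> v, k -> g, p -> b, s -> z, t -> d / V _ V: no change
2. o -> e, u -> i / F C0 _: fires at position(s) 9: kagealeei
3. f -> v, p -> b / _ Z: no change
4. 0 -> i / C _ C #: no change
surface: kagealeei

cell MOD=un, RANK=vo, GRD=ri, TOR=ma:
underlying: if-geal-e-e-maf
1. f -> v, k -> g, p -> b, s -> z, t -> d / V _ V: no change
2. o -> e, u -> i / F C0 _: no change
3. f -> v, p -> b / _ Z: fires at position(s) 2: ivgealeemaf
4. 0 -> i / C _ C #: no change
surface: ivgealeemaf

cell MOD=ib, RANK=ra, GRD=gu, TOR=ri:
underlying: ba-geal-dum-d
1. f -> v, k -> g, p -> b, s -> z, t -> d / V _ V: no change
2. o -> e, u -> i / F C0 _: no change
3. f -> v, p -> b / _ Z: no change
4. 0 -> i / C _ C #: inserts after position(s) 9: bagealdumid
surface: bagealdumid

cell MOD=ib, RANK=ra, GRD=ri, TOR=ri:
underlying: if-geal-dum-d
1. f -> v, k -> g, p -> b, s -> z, t -> d / V _ V: no change
2. o -> e, u -> i / F C0 _: no change
3. f -> v, p -> b / _ Z: fires at position(s) 2: ivgealdumd
4. 0 -> i / C _ C #: inserts after position(s) 9: ivgealdumid
surface: ivgealdumid


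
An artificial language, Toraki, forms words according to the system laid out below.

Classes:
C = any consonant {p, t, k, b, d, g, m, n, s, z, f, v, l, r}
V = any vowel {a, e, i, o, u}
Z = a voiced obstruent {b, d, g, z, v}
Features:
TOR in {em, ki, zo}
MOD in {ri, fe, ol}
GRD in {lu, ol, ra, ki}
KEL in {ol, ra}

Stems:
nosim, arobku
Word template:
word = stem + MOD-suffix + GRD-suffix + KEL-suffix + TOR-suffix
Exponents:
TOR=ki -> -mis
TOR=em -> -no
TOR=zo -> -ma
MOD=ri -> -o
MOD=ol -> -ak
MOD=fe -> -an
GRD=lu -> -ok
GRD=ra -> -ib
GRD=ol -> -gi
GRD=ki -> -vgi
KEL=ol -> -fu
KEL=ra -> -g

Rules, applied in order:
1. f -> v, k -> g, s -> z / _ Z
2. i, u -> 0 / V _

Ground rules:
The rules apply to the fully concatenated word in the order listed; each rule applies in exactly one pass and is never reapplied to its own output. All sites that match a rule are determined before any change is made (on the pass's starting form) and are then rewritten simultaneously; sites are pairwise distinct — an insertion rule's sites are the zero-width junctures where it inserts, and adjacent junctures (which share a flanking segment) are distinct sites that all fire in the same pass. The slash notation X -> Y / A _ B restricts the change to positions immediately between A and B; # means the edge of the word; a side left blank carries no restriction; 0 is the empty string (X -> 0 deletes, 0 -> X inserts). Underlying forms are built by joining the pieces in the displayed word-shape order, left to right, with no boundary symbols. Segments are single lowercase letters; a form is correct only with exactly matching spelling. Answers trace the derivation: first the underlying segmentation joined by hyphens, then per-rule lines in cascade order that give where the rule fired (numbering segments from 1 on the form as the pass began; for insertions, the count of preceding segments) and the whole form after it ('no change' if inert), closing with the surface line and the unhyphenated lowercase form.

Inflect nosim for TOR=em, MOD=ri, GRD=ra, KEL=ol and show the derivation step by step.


underlying: nosim-o-ib-fu-no
1. f -> v, k -> g, s -> z / _ Z: no change
2. i, u -> 0 / V _: fires at position(s) 7: nosimobfuno
surface: nosimobfuno


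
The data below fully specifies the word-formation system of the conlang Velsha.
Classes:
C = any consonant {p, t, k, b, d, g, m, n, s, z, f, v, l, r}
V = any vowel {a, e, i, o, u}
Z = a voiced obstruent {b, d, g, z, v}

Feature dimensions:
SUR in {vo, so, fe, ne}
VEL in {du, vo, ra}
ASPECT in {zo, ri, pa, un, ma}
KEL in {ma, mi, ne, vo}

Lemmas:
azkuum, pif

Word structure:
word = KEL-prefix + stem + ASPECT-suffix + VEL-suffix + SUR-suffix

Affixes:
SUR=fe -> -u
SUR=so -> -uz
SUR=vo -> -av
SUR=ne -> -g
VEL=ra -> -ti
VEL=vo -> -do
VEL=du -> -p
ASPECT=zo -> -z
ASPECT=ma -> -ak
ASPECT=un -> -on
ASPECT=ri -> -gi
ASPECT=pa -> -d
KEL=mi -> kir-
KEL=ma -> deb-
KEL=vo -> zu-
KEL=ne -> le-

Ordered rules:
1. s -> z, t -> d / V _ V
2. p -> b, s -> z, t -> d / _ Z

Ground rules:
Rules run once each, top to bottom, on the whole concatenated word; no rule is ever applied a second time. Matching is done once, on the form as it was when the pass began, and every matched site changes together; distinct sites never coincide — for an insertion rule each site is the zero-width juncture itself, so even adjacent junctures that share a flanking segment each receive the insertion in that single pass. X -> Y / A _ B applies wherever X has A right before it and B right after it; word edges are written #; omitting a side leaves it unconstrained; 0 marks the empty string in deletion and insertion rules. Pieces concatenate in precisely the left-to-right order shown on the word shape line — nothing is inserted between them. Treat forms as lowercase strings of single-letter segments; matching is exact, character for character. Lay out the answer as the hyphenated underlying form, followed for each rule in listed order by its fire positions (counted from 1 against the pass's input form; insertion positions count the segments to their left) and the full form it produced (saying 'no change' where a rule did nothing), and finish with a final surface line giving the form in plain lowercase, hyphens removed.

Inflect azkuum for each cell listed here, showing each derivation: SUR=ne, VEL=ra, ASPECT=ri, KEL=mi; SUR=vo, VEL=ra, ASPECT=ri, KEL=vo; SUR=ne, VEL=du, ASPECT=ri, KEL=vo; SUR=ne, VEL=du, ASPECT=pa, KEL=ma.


cell SUR=ne, VEL=ra, ASPECT=ri, KEL=mi:
underlying: kir-azkuum-gi-ti-g
1. s -> z, t -> d / V _ V: fires at position(s) 12: kirazkuumgidig
2. p -> b, s -> z, t -> d / _ Z: no change
surface: kirazkuumgidig

cell SUR=vo, VEL=ra, ASPECT=ri, KEL=vo:
underlying: zu-azkuum-gi-ti-av
1. s -> z, t -> d / V _ V: fires at position(s) 11: zuazkuumgidiav
2. p -> b, s -> z, t -> d / _ Z: no change
surface: zuazkuumgidiav

cell SUR=ne, VEL=du, ASPECT=ri, KEL=vo:
underlying: zu-azkuum-gi-p-g
1. s -> z, t -> d / V _ V: no change
2. p -> b, s -> z, t -> d / _ Z: fires at position(s) 11: zuazkuumgibg
surface: zuazkuumgibg

cell SUR=ne, VEL=du, ASPECT=pa, KEL=ma:
underlying: deb-azkuum-d-p-g
1. s -> z, t -> d / V _ V: no change
2. p -> b, s -> z, t -> d / _ Z: fires at position(s) 11: debazkuumdbg
surface: debazkuumdbg
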